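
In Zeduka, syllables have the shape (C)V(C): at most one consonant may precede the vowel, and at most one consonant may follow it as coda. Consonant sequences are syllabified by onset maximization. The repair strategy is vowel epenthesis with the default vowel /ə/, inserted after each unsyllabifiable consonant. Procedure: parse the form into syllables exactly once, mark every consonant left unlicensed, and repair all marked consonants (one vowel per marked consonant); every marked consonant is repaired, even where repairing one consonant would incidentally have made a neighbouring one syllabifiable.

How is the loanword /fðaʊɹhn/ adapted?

fəðaʊɹhənə

The consonants /f/, /h/, /n/ cannot be parsed into a legal (C)V(C) syllable (at most one coda consonant is licensed; onsets are limited to one consonant).
Epenthesis after each stranded consonant: /f/ → /fə/, /h/ → /hə/, /n/ → /nə/.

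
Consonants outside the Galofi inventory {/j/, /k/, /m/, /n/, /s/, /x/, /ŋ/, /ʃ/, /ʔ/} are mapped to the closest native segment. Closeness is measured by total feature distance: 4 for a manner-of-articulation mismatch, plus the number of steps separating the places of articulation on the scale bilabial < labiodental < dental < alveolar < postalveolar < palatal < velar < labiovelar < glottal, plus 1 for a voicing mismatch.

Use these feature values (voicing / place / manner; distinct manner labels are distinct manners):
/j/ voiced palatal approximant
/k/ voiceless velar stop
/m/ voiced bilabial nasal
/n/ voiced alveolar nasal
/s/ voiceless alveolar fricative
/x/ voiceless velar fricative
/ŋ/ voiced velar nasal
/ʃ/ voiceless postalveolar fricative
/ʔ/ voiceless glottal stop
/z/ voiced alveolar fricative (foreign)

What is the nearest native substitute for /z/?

s

/s/ is closest: same manner (fricative), place distance 0 (alveolar→alveolar), voicing differs (+1); total 1. Next closest is /ʃ/ at distance 2.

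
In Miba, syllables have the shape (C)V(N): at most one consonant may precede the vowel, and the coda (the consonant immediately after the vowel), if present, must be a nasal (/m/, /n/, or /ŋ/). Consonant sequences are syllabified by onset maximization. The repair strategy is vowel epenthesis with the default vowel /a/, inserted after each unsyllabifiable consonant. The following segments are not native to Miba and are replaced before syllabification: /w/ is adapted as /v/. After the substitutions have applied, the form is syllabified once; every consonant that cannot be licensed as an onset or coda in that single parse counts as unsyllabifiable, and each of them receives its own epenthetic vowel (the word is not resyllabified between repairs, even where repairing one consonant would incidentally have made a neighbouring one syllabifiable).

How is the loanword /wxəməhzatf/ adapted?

vaxəməhazatafa

Substitution: /w/ → /v/, giving /vxəməhzatf/.
Syllabifying with onset maximization leaves /v/, /h/, /t/, /f/ stranded (only a nasal (/m/, /n/, or /ŋ/) is licensed in coda position; onsets are limited to one consonant).
Epenthesis after each stranded consonant: /v/ → /va/, /h/ → /ha/, /t/ → /ta/, /f/ → /fa/.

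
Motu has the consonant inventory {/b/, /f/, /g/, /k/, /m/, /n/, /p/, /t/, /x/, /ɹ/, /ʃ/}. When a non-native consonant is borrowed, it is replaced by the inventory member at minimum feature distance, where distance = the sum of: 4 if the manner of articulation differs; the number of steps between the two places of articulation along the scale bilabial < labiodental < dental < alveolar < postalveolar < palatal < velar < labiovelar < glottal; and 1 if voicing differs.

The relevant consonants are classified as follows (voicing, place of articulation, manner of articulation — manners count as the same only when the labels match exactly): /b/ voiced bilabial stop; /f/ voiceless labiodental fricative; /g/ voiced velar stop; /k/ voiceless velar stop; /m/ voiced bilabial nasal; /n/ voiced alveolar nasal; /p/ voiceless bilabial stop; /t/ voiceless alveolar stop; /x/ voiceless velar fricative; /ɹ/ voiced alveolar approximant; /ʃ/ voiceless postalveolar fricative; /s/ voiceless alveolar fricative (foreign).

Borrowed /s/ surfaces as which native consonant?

/ʃ/ is closest: same manner (fricative), place distance 1 (alveolar→postalveolar), same voicing; total 1. Next closest is /f/ at distance 2.

ʃ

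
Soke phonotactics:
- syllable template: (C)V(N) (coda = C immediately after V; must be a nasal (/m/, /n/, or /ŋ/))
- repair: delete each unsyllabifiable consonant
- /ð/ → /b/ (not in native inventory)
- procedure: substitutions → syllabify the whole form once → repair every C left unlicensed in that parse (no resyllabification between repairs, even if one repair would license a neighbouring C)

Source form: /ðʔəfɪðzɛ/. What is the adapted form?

Substitution: /ð/ → /b/, giving /bʔəfɪbzɛ/.
Syllabifying with onset maximization leaves /b/, /b/ stranded (only a nasal (/m/, /n/, or /ŋ/) is licensed in coda position; onsets are limited to one consonant).
Each unlicensed consonant is deleted: /b/, /b/.

ʔəfɪzɛ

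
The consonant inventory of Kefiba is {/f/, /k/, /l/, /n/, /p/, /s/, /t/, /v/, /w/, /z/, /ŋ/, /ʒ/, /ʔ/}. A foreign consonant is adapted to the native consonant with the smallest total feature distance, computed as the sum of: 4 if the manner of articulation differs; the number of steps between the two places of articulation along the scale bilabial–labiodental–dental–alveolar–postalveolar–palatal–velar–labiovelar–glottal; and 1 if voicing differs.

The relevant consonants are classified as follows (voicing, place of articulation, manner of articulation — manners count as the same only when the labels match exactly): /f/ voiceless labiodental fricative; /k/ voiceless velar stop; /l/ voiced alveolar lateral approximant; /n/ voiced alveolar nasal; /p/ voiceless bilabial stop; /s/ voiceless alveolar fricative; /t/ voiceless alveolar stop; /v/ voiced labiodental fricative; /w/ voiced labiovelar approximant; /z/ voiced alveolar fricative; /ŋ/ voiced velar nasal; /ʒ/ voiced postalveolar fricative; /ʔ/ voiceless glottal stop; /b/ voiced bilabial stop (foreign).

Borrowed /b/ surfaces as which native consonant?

p

/p/ is closest: same manner (stop), place distance 0 (bilabial→bilabial), voicing differs (+1); total 1. Next closest is /t/ at distance 4.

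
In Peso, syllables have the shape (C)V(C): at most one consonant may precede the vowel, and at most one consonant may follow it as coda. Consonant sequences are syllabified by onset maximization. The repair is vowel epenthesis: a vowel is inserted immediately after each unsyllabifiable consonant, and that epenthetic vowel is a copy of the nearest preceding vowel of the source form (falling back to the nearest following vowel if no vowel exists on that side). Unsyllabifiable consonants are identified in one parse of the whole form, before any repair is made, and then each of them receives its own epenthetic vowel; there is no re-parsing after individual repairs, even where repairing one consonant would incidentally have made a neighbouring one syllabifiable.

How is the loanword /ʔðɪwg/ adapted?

ʔɪðɪwgɪ

Syllabifying with onset maximization leaves /ʔ/, /g/ stranded (at most one coda consonant is licensed; onsets are limited to one consonant).
Inserting the epenthetic vowel yields /ʔ/ → /ʔɪ/, /g/ → /gɪ/.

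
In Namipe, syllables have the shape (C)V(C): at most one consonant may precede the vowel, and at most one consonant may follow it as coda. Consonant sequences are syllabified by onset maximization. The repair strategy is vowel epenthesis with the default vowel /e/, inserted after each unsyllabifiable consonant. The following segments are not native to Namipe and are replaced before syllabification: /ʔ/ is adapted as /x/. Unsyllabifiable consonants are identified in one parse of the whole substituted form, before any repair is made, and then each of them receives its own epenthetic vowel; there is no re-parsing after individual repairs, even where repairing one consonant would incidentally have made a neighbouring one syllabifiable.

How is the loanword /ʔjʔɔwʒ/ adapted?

Substitution: /ʔ/ → /x/, giving /xjxɔwʒ/.
Syllabifying with onset maximization leaves /x/, /j/, /ʒ/ stranded (at most one coda consonant is licensed; onsets are limited to one consonant).
Inserting the epenthetic vowel yields /x/ → /xe/, /j/ → /je/, /ʒ/ → /ʒe/.

xejexɔwʒe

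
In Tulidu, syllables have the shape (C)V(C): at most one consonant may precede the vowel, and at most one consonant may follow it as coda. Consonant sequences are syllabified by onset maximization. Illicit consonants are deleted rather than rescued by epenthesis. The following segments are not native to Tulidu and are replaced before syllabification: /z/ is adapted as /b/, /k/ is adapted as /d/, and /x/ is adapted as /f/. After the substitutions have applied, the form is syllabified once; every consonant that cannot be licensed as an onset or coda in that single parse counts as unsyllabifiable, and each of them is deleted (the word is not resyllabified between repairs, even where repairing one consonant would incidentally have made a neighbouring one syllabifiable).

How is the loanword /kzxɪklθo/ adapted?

fɪdθo

Substitution: /k/ → /d/, /z/ → /b/, /x/ → /f/, giving /dbfɪdlθo/.
Under (C)V(C), the unsyllabifiable consonants are /d/, /b/, /l/ (at most one coda consonant is licensed; onsets are limited to one consonant).
Deleting the stranded consonants removes /d/, /b/, /l/.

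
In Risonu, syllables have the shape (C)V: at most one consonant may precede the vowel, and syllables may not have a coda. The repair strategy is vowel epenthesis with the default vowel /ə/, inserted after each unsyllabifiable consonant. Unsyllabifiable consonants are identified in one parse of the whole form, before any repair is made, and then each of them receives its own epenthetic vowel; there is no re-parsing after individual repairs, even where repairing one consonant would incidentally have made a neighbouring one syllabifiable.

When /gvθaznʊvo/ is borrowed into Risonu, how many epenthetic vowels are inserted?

3

The unsyllabifiable consonants are /g/, /v/, /z/; each receives one epenthetic vowel.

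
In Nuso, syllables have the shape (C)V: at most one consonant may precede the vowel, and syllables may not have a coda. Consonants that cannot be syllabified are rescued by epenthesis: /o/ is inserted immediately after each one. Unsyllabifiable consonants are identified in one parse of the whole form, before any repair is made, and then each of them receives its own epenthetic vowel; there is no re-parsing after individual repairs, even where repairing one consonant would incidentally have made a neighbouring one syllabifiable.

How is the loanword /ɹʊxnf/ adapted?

ɹʊxonofo

Under (C)V, the unsyllabifiable consonants are /x/, /n/, /f/ (no codas are permitted; onsets are limited to one consonant).
Epenthesis after each stranded consonant: /x/ → /xo/, /n/ → /no/, /f/ → /fo/.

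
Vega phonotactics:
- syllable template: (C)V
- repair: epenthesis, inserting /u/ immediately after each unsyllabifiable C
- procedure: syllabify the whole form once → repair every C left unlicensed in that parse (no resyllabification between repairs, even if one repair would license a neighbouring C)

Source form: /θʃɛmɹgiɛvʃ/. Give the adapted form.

Syllabifying with onset maximization leaves /θ/, /m/, /ɹ/, /v/, /ʃ/ stranded (no codas are permitted; onsets are limited to one consonant).
Inserting the epenthetic vowel yields /θ/ → /θu/, /m/ → /mu/, /ɹ/ → /ɹu/, /v/ → /vu/, /ʃ/ → /ʃu/.

θuʃɛmuɹugiɛvuʃu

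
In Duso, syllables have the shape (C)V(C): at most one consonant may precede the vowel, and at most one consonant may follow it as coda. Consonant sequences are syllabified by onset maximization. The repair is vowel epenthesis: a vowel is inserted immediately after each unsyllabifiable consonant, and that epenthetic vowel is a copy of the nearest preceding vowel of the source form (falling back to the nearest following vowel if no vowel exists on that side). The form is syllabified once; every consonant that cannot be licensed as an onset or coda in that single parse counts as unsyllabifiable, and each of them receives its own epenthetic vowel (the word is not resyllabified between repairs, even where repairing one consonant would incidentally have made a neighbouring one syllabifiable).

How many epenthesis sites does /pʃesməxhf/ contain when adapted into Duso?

3

The unsyllabifiable consonants are /p/, /h/, /f/; each receives one epenthetic vowel.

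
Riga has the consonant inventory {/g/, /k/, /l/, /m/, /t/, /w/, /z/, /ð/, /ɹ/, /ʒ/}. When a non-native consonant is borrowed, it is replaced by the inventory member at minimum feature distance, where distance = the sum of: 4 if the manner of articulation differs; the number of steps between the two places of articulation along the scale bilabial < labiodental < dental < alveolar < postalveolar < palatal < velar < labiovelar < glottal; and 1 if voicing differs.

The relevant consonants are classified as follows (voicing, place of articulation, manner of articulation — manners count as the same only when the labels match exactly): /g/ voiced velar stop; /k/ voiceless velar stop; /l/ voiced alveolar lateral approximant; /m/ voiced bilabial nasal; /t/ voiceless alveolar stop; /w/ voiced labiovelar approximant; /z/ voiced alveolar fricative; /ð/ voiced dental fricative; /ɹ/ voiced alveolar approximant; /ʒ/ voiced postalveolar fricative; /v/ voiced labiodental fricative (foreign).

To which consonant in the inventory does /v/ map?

ð

/ð/ is closest: same manner (fricative), place distance 1 (labiodental→dental), same voicing; total 1. Next closest is /z/ at distance 2.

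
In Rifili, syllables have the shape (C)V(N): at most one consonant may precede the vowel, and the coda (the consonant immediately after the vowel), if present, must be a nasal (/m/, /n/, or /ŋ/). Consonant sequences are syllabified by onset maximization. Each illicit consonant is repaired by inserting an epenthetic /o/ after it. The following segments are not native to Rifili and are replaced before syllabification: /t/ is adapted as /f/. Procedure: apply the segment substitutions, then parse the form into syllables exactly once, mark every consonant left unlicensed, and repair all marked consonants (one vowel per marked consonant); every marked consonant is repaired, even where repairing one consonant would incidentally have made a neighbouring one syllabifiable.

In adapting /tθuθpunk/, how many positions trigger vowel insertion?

3

After substitution the input is /fθuθpunk/.
The unsyllabifiable consonants are /f/, /θ/, /k/; each receives one epenthetic vowel.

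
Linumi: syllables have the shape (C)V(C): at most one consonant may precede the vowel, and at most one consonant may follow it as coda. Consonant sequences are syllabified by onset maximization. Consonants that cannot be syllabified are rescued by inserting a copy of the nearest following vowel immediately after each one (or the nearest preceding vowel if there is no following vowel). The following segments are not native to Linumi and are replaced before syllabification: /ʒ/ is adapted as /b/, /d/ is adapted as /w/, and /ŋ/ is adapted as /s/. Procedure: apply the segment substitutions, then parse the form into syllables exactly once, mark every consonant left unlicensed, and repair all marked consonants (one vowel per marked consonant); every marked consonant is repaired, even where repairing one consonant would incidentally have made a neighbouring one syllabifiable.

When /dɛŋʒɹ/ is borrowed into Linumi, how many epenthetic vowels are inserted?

After substitution the input is /wɛsbɹ/.
The unsyllabifiable consonants are /b/, /ɹ/; each receives one epenthetic vowel.

2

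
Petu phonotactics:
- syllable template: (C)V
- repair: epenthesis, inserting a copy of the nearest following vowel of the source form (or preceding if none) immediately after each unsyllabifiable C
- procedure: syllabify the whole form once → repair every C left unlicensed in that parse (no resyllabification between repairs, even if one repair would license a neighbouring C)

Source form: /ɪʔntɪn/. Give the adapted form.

ɪʔɪnɪtɪnɪ

Under (C)V, the unsyllabifiable consonants are /ʔ/, /n/, /n/ (no codas are permitted; onsets are limited to one consonant).
Inserting the epenthetic vowel yields /ʔ/ → /ʔɪ/, /n/ → /nɪ/, /n/ → /nɪ/.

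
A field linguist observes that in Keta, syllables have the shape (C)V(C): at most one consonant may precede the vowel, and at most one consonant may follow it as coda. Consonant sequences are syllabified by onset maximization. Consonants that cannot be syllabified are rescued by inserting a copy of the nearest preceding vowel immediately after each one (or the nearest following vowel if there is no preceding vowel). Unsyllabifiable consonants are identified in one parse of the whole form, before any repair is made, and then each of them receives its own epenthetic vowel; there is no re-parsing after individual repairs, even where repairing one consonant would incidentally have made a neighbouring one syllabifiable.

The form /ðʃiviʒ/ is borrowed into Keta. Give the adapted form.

ðiʃiviʒ

Syllabifying with onset maximization leaves /ð/ stranded (at most one coda consonant is licensed; onsets are limited to one consonant).
Each unlicensed consonant becomes the onset of a new syllable: /ð/ → /ði/.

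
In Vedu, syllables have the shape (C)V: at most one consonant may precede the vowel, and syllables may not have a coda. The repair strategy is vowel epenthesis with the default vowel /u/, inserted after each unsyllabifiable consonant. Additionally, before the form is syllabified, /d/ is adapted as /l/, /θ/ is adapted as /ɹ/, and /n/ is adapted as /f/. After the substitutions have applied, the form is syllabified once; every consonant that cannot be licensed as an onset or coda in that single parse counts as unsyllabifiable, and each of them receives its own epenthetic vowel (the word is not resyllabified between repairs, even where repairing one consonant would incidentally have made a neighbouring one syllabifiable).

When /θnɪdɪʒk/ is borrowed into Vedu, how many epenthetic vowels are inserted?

3

After substitution the input is /ɹfɪlɪʒk/.
The unsyllabifiable consonants are /ɹ/, /ʒ/, /k/; each receives one epenthetic vowel.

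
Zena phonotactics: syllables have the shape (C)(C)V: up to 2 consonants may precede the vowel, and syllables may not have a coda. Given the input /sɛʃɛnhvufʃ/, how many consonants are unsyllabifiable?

The consonants /n/, /f/, /ʃ/ cannot be parsed into a legal (C)(C)V syllable (no codas are permitted; onsets may contain at most 2 consonants).

3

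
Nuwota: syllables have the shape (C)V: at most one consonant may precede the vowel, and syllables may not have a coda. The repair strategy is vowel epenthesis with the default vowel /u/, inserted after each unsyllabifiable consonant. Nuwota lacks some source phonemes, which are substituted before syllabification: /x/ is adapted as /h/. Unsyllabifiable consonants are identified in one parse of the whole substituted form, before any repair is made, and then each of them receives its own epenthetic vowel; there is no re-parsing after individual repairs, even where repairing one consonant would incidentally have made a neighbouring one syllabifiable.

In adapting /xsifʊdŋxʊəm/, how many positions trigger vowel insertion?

After substitution the input is /hsifʊdŋhʊəm/.
The unsyllabifiable consonants are /h/, /d/, /ŋ/, /m/; each receives one epenthetic vowel.

4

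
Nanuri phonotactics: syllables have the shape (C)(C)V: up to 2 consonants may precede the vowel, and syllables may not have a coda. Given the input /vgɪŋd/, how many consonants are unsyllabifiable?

2

Under (C)(C)V, the unsyllabifiable consonants are /ŋ/, /d/ (no codas are permitted; onsets may contain at most 2 consonants).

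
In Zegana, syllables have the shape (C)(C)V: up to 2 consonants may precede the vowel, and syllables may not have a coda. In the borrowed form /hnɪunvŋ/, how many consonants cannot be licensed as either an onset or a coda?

The consonants /n/, /v/, /ŋ/ cannot be parsed into a legal (C)(C)V syllable (no codas are permitted; onsets may contain at most 2 consonants).

3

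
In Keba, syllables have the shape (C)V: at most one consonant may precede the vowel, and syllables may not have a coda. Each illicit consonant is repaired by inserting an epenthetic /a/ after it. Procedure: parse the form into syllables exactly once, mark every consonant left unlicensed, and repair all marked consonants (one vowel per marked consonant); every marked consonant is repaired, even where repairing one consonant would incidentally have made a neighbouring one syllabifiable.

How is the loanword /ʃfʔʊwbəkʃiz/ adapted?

ʃafaʔʊwabəkaʃiza

Syllabifying with onset maximization leaves /ʃ/, /f/, /w/, /k/, /z/ stranded (no codas are permitted; onsets are limited to one consonant).
Epenthesis after each stranded consonant: /ʃ/ → /ʃa/, /f/ → /fa/, /w/ → /wa/, /k/ → /ka/, /z/ → /za/.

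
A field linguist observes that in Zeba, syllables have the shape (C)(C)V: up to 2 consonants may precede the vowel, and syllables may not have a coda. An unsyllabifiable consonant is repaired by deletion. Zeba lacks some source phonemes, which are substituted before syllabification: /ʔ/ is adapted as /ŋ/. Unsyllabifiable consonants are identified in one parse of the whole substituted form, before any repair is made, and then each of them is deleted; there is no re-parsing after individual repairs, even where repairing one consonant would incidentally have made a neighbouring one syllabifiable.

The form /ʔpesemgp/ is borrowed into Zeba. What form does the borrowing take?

ŋpese

Substitution: /ʔ/ → /ŋ/, giving /ŋpesemgp/.
Syllabifying with onset maximization leaves /m/, /g/, /p/ stranded (no codas are permitted; onsets may contain at most 2 consonants).
Each unlicensed consonant is deleted: /m/, /g/, /p/.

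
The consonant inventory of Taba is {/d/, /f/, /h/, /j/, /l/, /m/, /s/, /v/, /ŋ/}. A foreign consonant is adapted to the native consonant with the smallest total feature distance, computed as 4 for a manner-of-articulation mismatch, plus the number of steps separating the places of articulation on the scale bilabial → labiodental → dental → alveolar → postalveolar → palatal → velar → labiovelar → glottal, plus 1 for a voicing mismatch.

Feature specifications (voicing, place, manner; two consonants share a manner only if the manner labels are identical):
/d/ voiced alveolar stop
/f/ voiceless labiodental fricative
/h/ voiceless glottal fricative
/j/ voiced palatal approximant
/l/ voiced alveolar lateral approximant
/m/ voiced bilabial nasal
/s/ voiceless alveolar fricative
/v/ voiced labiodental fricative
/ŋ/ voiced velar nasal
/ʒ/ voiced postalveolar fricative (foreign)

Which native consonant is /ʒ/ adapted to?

s

/s/ is closest: same manner (fricative), place distance 1 (postalveolar→alveolar), voicing differs (+1); total 2. Next closest is /v/ at distance 3.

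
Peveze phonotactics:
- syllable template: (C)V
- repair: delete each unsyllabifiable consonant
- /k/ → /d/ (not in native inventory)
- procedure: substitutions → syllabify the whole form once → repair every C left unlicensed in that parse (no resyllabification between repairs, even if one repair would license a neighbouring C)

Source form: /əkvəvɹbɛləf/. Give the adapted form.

Substitution: /k/ → /d/, giving /ədvəvɹbɛləf/.
Under (C)V, the unsyllabifiable consonants are /d/, /v/, /ɹ/, /f/ (no codas are permitted; onsets are limited to one consonant).
Deletion applies to /d/, /v/, /ɹ/, /f/.

əvəbɛlə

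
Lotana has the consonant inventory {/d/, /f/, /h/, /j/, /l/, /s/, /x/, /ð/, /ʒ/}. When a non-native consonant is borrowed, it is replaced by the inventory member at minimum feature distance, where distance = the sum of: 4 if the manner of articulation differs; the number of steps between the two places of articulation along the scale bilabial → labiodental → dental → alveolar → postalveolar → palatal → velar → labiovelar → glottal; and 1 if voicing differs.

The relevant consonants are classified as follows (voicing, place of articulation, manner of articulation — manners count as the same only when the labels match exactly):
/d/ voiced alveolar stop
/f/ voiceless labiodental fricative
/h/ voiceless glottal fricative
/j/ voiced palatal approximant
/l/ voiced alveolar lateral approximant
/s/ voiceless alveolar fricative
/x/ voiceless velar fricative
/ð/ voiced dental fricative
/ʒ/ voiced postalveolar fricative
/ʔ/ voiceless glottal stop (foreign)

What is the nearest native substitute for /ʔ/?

h

/h/ is closest: manner differs (stop→fricative, +4), place distance 0 (glottal→glottal), same voicing; total 4. Next closest is /d/ at distance 6.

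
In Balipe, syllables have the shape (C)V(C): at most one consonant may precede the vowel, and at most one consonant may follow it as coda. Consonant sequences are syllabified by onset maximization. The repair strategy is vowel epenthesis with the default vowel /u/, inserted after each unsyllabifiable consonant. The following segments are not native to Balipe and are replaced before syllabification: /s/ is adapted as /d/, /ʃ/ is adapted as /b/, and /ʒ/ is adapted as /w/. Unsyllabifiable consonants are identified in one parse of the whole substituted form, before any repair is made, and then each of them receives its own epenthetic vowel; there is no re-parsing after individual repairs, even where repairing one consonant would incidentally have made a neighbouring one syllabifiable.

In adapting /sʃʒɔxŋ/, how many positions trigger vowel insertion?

After substitution the input is /dbwɔxŋ/.
The unsyllabifiable consonants are /d/, /b/, /ŋ/; each receives one epenthetic vowel.

3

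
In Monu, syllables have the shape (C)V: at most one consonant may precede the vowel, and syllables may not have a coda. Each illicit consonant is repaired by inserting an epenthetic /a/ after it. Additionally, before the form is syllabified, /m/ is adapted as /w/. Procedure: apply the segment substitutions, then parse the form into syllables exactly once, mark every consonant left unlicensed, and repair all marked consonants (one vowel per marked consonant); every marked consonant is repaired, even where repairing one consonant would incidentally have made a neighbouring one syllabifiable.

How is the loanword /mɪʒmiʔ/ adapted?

Substitution: /m/ → /w/, giving /wɪʒwiʔ/.
Under (C)V, the unsyllabifiable consonants are /ʒ/, /ʔ/ (no codas are permitted; onsets are limited to one consonant).
Each unlicensed consonant becomes the onset of a new syllable: /ʒ/ → /ʒa/, /ʔ/ → /ʔa/.

wɪʒawiʔa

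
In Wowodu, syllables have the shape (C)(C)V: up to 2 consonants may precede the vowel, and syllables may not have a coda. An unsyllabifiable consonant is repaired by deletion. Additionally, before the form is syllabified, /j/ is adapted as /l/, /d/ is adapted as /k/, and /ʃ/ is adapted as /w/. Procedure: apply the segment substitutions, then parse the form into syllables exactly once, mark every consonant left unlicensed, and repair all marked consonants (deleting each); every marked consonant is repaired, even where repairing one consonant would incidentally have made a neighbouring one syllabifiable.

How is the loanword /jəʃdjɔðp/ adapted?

ləklɔ

Substitution: /j/ → /l/, /ʃ/ → /w/, /d/ → /k/, giving /ləwklɔðp/.
Syllabifying with onset maximization leaves /w/, /ð/, /p/ stranded (no codas are permitted; onsets may contain at most 2 consonants).
Deletion applies to /w/, /ð/, /p/.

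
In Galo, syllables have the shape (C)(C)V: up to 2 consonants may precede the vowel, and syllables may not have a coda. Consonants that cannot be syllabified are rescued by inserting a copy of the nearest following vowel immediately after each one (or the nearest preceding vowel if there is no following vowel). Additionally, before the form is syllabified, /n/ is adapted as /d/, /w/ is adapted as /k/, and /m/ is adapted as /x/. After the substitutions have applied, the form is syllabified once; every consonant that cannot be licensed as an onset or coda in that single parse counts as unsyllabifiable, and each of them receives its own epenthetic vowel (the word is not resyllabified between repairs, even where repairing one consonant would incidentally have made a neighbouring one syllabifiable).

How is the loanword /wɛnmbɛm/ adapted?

Substitution: /w/ → /k/, /n/ → /d/, /m/ → /x/, giving /kɛdxbɛx/.
Syllabifying with onset maximization leaves /d/, /x/ stranded (no codas are permitted; onsets may contain at most 2 consonants).
Epenthesis after each stranded consonant: /d/ → /dɛ/, /x/ → /xɛ/.

kɛdɛxbɛxɛ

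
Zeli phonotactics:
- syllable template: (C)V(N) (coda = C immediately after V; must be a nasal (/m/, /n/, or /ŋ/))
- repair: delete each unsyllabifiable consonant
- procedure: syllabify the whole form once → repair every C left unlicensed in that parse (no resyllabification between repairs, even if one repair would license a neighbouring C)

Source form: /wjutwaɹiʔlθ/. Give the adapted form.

Under (C)V(N), the unsyllabifiable consonants are /w/, /t/, /ʔ/, /l/, /θ/ (only a nasal (/m/, /n/, or /ŋ/) is licensed in coda position; onsets are limited to one consonant).
Deletion applies to /w/, /t/, /ʔ/, /l/, /θ/.

juwaɹi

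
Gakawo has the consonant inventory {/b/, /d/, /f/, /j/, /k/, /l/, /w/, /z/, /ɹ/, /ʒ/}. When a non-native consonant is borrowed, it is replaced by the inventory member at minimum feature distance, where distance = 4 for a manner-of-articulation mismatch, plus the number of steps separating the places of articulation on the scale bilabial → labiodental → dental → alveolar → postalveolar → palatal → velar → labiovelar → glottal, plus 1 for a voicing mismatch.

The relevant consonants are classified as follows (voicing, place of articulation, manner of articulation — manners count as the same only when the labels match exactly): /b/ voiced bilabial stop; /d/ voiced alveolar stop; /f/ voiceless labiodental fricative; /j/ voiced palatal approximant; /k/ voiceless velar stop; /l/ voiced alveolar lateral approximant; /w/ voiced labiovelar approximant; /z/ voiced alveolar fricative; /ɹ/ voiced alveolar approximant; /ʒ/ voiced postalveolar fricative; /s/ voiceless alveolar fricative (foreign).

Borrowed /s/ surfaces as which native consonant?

/z/ is closest: same manner (fricative), place distance 0 (alveolar→alveolar), voicing differs (+1); total 1. Next closest is /f/ at distance 2.

z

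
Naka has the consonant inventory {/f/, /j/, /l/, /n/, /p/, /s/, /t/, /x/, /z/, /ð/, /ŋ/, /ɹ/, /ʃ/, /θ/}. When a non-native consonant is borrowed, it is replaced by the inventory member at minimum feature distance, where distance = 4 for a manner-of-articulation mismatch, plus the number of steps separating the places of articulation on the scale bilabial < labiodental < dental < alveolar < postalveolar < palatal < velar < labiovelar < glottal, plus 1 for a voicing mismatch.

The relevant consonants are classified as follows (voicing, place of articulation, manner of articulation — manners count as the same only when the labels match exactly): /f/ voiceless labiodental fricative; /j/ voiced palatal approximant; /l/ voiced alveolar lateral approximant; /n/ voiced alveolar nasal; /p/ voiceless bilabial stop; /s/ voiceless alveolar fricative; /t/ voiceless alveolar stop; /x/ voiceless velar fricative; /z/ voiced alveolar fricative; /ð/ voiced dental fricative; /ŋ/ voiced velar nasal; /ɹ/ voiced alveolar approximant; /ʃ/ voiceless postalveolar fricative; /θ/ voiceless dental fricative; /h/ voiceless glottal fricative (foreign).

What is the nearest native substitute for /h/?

x

/x/ is closest: same manner (fricative), place distance 2 (glottal→velar), same voicing; total 2. Next closest is /ʃ/ at distance 4.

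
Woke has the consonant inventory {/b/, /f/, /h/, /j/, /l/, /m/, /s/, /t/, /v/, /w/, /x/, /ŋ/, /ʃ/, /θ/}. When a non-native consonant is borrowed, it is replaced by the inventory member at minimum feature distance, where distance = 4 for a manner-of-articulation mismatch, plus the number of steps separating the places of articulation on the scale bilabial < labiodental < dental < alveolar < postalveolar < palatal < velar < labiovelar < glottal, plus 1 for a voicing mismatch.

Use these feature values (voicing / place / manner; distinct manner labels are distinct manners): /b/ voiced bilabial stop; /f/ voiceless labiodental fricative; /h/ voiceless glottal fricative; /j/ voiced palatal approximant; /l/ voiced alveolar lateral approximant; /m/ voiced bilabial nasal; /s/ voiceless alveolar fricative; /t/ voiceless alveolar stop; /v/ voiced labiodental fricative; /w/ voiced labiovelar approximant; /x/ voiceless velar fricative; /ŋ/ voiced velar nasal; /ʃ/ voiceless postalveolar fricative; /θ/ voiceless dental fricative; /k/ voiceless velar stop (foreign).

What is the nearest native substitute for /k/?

t

/t/ is closest: same manner (stop), place distance 3 (velar→alveolar), same voicing; total 3. Next closest is /x/ at distance 4.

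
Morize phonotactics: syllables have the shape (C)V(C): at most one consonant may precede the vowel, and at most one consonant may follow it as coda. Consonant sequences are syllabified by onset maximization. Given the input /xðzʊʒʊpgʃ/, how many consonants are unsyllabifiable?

4

Under (C)V(C), the unsyllabifiable consonants are /x/, /ð/, /g/, /ʃ/ (at most one coda consonant is licensed; onsets are limited to one consonant).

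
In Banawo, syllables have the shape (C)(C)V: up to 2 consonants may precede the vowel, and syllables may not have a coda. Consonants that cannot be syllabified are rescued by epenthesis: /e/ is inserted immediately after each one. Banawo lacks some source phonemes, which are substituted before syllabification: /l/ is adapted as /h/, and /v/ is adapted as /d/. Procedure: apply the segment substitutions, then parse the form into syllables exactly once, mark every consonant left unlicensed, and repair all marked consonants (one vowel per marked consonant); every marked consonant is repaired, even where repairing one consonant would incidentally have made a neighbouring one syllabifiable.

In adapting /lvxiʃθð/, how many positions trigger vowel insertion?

4

After substitution the input is /hdxiʃθð/.
The unsyllabifiable consonants are /h/, /ʃ/, /θ/, /ð/; each receives one epenthetic vowel.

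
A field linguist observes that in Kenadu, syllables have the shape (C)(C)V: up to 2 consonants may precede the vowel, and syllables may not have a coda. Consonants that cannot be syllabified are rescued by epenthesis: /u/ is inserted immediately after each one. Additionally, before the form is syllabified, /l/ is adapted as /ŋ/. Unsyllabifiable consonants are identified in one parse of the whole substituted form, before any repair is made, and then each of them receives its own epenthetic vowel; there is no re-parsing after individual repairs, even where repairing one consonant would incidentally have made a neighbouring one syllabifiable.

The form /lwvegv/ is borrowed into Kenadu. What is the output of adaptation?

ŋuwveguvu

Substitution: /l/ → /ŋ/, giving /ŋwvegv/.
Syllabifying with onset maximization leaves /ŋ/, /g/, /v/ stranded (no codas are permitted; onsets may contain at most 2 consonants).
Each unlicensed consonant becomes the onset of a new syllable: /ŋ/ → /ŋu/, /g/ → /gu/, /v/ → /vu/.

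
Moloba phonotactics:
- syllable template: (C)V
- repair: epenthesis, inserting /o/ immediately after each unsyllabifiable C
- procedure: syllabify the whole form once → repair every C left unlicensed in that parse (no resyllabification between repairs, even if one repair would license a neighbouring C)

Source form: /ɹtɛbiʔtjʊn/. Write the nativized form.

Under (C)V, the unsyllabifiable consonants are /ɹ/, /ʔ/, /t/, /n/ (no codas are permitted; onsets are limited to one consonant).
Epenthesis after each stranded consonant: /ɹ/ → /ɹo/, /ʔ/ → /ʔo/, /t/ → /to/, /n/ → /no/.

ɹotɛbiʔotojʊno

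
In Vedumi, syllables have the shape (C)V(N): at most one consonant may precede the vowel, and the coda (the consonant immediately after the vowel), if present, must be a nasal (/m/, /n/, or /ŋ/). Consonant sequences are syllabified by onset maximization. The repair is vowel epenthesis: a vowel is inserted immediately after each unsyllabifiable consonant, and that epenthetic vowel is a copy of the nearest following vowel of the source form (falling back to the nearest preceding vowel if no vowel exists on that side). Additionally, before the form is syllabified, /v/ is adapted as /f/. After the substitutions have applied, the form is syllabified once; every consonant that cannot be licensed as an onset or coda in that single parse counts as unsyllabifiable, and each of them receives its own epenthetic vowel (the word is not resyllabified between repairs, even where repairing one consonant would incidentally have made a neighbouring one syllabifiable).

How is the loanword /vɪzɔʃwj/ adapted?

Substitution: /v/ → /f/, giving /fɪzɔʃwj/.
Under (C)V(N), the unsyllabifiable consonants are /ʃ/, /w/, /j/ (only a nasal (/m/, /n/, or /ŋ/) is licensed in coda position; onsets are limited to one consonant).
Inserting the epenthetic vowel yields /ʃ/ → /ʃɔ/, /w/ → /wɔ/, /j/ → /jɔ/.

fɪzɔʃɔwɔjɔ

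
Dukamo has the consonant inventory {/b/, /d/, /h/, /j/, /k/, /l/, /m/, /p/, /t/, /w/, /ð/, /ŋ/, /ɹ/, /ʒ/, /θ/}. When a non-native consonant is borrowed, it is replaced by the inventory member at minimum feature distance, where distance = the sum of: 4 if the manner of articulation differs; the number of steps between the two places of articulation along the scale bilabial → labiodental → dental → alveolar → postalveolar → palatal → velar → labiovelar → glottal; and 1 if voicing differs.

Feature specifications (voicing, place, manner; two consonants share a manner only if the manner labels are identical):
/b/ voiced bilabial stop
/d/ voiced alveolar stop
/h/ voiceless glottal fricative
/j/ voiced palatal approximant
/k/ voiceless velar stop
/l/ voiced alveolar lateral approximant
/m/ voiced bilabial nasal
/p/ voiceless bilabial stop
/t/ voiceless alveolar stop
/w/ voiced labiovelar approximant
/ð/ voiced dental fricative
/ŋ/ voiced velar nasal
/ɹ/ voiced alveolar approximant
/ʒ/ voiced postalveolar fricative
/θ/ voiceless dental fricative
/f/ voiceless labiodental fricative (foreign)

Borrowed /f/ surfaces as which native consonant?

θ

/θ/ is closest: same manner (fricative), place distance 1 (labiodental→dental), same voicing; total 1. Next closest is /ð/ at distance 2.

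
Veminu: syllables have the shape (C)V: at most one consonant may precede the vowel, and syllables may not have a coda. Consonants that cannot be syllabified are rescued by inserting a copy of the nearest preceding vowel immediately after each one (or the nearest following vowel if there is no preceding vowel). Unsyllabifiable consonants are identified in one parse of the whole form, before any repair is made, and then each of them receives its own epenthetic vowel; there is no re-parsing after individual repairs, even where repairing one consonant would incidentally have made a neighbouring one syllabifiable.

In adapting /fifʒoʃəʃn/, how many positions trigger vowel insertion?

3

The unsyllabifiable consonants are /f/, /ʃ/, /n/; each receives one epenthetic vowel.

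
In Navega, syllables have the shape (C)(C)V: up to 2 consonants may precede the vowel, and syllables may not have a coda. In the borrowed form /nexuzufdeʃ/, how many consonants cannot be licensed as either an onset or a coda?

1

Under (C)(C)V, the unsyllabifiable consonants are /ʃ/ (no codas are permitted; onsets may contain at most 2 consonants).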